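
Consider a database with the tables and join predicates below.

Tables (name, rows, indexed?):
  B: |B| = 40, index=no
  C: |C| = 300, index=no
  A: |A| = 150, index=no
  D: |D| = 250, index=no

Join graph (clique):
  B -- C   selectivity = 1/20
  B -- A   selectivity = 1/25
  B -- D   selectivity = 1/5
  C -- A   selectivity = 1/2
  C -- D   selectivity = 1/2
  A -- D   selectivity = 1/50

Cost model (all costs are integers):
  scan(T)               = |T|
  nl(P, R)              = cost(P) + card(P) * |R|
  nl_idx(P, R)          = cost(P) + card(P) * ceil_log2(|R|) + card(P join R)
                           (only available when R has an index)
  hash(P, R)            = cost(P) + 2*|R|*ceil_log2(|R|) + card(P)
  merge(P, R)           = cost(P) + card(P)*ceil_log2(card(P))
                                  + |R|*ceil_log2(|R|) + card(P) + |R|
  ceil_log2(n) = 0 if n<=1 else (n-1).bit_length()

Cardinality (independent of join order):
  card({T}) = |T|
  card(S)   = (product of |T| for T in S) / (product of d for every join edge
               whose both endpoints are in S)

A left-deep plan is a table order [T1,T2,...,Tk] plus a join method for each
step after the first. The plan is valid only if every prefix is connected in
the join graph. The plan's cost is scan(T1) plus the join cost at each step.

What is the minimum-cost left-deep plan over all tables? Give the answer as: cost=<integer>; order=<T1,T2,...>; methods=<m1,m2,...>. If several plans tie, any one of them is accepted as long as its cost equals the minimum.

cost=9290; order=D,A,B,C; methods=hash,hash,merge

Selinger DP (subsets sized 1..n):
  {B}: scan cost=40, card=40
  {C}: scan cost=300, card=300
  {A}: scan cost=150, card=150
  {D}: scan cost=250, card=250
  {BC}: card=600; try (B,hash)→1080, (C,merge)→3320, (B,merge)→3580, (C,hash)→5480, (C,nl)→12040, (B,nl)→12300; best=1080 via (B,hash)
  {AB}: card=240; try (B,hash)→780, (A,merge)→1670, (B,merge)→1780, (A,hash)→2480, (A,nl)→6040, (B,nl)→6150; best=780 via (B,hash)
  {BD}: card=2000; try (B,hash)→980, (D,merge)→2570, (B,merge)→2780, (D,hash)→4080, (D,nl)→10040, (B,nl)→10250; best=980 via (B,hash)
  {AC}: card=22500; try (A,hash)→3000, (C,merge)→4500, (A,merge)→4650, (C,hash)→5700, (C,nl)→45150, (A,nl)→45300; best=3000 via (A,hash)
  {CD}: card=37500; try (D,hash)→4600, (C,merge)→5500, (D,merge)→5550, (C,hash)→5900, (C,nl)→75250, (D,nl)→75300; best=4600 via (D,hash)
  {AD}: card=750; try (A,hash)→2900, (D,merge)→3750, (A,merge)→3850, (D,hash)→4300, (D,nl)→37650, (A,nl)→37750; best=2900 via (A,hash)
  {ABC}: card=1800; try (A,hash)→4080, (C,merge)→5940, (C,hash)→6420, (A,merge)→9030, (B,hash)→25980, (C,nl)→72780 …(+3); best=4080 via (A,hash)
  {BCD}: card=15000; try (D,hash)→5680, (C,hash)→8380, (D,merge)→9930, (C,merge)→27980, (B,hash)→42580, (D,nl)→151080 …(+3); best=5680 via (D,hash)
  {ABD}: card=240; try (B,hash)→4130, (D,hash)→5020, (D,merge)→5190, (A,hash)→5380, (B,merge)→11430, (A,merge)→26330 …(+3); best=4130 via (B,hash)
  {ACD}: card=56250; try (C,hash)→9050, (C,merge)→14150, (D,hash)→29500, (A,hash)→44500, (C,nl)→227900, (D,merge)→365250 …(+3); best=9050 via (C,hash)
  {ABCD}: card=900; try (C,merge)→9290, (C,hash)→9770, (D,hash)→9880, (A,hash)→23080, (D,merge)→27930, (B,hash)→65780 …(+6); best=9290 via (C,merge)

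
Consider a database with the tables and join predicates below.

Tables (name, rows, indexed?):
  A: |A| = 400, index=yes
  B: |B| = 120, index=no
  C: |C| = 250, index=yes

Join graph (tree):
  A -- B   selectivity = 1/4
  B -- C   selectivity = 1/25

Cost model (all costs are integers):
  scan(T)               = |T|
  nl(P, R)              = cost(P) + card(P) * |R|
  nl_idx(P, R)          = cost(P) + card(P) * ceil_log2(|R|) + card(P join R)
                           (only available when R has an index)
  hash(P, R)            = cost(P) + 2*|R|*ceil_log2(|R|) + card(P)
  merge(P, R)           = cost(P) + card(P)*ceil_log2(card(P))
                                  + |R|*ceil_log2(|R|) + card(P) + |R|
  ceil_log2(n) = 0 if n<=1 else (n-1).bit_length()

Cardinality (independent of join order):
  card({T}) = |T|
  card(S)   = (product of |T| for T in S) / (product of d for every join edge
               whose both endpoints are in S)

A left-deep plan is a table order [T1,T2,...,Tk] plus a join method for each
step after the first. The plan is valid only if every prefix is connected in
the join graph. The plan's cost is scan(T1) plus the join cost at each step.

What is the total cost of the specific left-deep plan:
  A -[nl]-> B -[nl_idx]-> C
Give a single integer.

264400

step 1: scan A: cost=400, card=400
step 2: join B via nl
    card(P join B) = 400*120/(4) = 12000
    cost = 400 + 400*120 = 48400
step 3: join C via nl_idx
    card(P join C) = 12000*250/(25) = 120000
    cost = 48400 + 12000*8 + 120000 = 264400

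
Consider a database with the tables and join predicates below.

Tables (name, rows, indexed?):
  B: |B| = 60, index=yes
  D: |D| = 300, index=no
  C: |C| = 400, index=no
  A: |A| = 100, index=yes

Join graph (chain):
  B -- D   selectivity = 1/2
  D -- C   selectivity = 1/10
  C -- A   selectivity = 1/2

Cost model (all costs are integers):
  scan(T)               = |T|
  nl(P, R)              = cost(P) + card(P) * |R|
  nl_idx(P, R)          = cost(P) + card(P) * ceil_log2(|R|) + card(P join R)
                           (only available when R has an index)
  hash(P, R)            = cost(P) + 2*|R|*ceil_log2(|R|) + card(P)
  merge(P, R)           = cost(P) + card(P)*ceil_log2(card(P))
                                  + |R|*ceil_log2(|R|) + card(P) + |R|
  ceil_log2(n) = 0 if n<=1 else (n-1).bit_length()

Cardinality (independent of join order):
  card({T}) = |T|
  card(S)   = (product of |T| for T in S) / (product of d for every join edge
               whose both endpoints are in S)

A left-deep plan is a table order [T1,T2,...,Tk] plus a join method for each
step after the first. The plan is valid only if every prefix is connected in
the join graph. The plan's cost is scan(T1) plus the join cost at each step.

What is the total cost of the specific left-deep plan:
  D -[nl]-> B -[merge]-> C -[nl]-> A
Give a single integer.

step 1: scan D: cost=300, card=300
step 2: join B via nl
    card(P join B) = 300*60/(2) = 9000
    cost = 300 + 300*60 = 18300
step 3: join C via merge
    card(P join C) = 9000*400/(10) = 360000
    cost = 18300 + 9000*14 + 400*9 + 9000 + 400 = 157300
step 4: join A via nl
    card(P join A) = 360000*100/(2) = 18000000
    cost = 157300 + 360000*100 = 36157300

36157300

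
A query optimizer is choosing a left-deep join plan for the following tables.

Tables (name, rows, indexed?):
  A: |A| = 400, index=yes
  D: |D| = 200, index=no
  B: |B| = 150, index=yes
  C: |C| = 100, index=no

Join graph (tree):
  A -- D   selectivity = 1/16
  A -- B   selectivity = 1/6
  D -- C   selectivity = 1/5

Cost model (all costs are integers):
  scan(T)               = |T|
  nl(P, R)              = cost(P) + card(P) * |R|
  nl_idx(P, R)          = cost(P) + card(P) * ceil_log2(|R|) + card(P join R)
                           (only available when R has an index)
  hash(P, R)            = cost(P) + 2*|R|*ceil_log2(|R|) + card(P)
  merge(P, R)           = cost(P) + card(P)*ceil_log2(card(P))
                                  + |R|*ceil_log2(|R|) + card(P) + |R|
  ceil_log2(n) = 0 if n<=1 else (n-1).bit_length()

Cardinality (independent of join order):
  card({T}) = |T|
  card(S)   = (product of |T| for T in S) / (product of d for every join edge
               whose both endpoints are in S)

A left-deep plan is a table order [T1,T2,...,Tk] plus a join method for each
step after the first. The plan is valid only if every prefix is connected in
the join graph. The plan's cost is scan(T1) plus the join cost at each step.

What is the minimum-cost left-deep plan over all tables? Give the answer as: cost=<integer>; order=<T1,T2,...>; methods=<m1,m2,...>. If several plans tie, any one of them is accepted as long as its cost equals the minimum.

Selinger DP (subsets sized 1..n):
  {A}: scan cost=400, card=400
  {D}: scan cost=200, card=200
  {B}: scan cost=150, card=150
  {C}: scan cost=100, card=100
  {AD}: card=5000; try (D,hash)→4000, (A,merge)→6000, (D,merge)→6200, (A,nl_idx)→7000, (A,hash)→7600, (A,nl)→80200 …(+1); best=4000 via (D,hash)
  {AB}: card=10000; try (B,hash)→3200, (A,merge)→5500, (B,merge)→5750, (A,hash)→7500, (A,nl_idx)→11500, (B,nl_idx)→13600 …(+2); best=3200 via (B,hash)
  {CD}: card=4000; try (C,hash)→1800, (D,merge)→2700, (C,merge)→2800, (D,hash)→3400, (D,nl)→20100, (C,nl)→20200; best=1800 via (C,hash)
  {ABD}: card=125000; try (B,hash)→11400, (D,hash)→16400, (B,merge)→75350, (D,merge)→155000, (B,nl_idx)→169000, (B,nl)→754000 …(+1); best=11400 via (B,hash)
  {ACD}: card=100000; try (C,hash)→10400, (A,hash)→13000, (A,merge)→57800, (C,merge)→74800, (A,nl_idx)→137800, (C,nl)→504000 …(+1); best=10400 via (C,hash)
  {ABCD}: card=2500000; try (B,hash)→112800, (C,hash)→137800, (B,merge)→1811750, (C,merge)→2262200, (B,nl_idx)→3310400, (C,nl)→12511400 …(+1); best=112800 via (B,hash)

cost=112800; order=A,D,C,B; methods=hash,hash,hash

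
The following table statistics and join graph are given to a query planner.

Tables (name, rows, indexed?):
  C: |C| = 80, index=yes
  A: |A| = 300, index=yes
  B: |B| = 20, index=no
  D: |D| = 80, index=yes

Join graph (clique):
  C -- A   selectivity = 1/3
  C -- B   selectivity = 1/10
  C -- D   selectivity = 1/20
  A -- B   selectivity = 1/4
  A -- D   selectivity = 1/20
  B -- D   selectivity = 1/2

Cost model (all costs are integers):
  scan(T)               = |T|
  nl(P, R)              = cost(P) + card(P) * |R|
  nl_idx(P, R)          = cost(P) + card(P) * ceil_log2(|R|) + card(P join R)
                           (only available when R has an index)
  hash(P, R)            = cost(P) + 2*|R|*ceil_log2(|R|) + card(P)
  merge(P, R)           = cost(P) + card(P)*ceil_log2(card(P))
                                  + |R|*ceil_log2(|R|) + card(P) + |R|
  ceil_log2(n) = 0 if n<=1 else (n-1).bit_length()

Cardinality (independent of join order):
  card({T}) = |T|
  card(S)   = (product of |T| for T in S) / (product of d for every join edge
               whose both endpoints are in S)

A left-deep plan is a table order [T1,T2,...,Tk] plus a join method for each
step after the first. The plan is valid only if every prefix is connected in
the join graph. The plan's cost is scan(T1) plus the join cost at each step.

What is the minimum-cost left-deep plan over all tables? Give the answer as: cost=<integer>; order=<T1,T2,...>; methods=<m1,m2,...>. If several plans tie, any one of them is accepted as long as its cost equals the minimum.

Selinger DP (subsets sized 1..n):
  {C}: scan cost=80, card=80
  {A}: scan cost=300, card=300
  {B}: scan cost=20, card=20
  {D}: scan cost=80, card=80
  {AC}: card=8000; try (C,hash)→1720, (A,merge)→3720, (C,merge)→3940, (A,hash)→5560, (A,nl_idx)→8800, (C,nl_idx)→10400 …(+2); best=1720 via (C,hash)
  {BC}: card=160; try (C,nl_idx)→320, (B,hash)→360, (C,merge)→780, (B,merge)→840, (C,hash)→1160, (C,nl)→1620 …(+1); best=320 via (C,nl_idx)
  {CD}: card=320; try (D,nl_idx)→960, (C,nl_idx)→960, (D,hash)→1280, (C,hash)→1280, (D,merge)→1360, (C,merge)→1360 …(+2); best=960 via (D,nl_idx)
  {AB}: card=1500; try (B,hash)→800, (A,nl_idx)→1700, (A,merge)→3140, (B,merge)→3420, (A,hash)→5440, (A,nl)→6020 …(+1); best=800 via (B,hash)
  {AD}: card=1200; try (D,hash)→1720, (A,nl_idx)→2000, (D,nl_idx)→3600, (A,merge)→3720, (D,merge)→3940, (A,hash)→5560 …(+2); best=1720 via (D,hash)
  {BD}: card=800; try (B,hash)→360, (D,merge)→780, (B,merge)→840, (D,nl_idx)→960, (D,hash)→1160, (D,nl)→1620 …(+1); best=360 via (B,hash)
  {ABC}: card=4000; try (C,hash)→3420, (A,merge)→4760, (A,nl_idx)→5760, (A,hash)→5880, (B,hash)→9920, (C,nl_idx)→15300 …(+5); best=3420 via (C,hash)
  {ACD}: card=1600; try (C,hash)→4040, (A,nl_idx)→5440, (A,hash)→6680, (A,merge)→7160, (D,hash)→10840, (C,nl_idx)→11720 …(+6); best=4040 via (C,hash)
  {BCD}: card=320; try (B,hash)→1480, (D,hash)→1600, (D,nl_idx)→1760, (C,hash)→2280, (D,merge)→2400, (B,merge)→4280 …(+5); best=1480 via (B,hash)
  {ABD}: card=3000; try (B,hash)→3120, (D,hash)→3420, (A,hash)→6560, (A,nl_idx)→10560, (A,merge)→12160, (D,nl_idx)→14300 …(+5); best=3120 via (B,hash)
  {ABCD}: card=400; try (A,nl_idx)→4760, (B,hash)→5840, (A,hash)→7200, (C,hash)→7240, (A,merge)→7680, (D,hash)→8540 …(+9); best=4760 via (A,nl_idx)

cost=4760; order=C,D,B,A; methods=nl_idx,hash,nl_idx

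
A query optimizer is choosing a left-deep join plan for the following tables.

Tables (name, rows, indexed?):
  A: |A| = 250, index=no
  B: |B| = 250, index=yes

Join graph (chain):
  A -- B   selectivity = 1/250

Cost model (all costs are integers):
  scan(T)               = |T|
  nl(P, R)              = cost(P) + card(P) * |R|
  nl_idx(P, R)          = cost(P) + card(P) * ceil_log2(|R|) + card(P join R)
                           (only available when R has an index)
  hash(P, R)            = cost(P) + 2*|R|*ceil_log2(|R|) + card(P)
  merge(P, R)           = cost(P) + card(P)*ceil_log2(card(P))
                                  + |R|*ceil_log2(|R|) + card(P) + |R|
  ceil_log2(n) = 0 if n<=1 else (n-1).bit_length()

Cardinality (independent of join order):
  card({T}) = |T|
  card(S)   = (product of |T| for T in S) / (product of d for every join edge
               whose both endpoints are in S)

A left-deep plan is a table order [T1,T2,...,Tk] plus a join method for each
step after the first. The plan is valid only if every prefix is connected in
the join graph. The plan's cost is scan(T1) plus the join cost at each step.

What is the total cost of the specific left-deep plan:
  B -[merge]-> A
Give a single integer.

step 1: scan B: cost=250, card=250
step 2: join A via merge
    card(P join A) = 250*250/(250) = 250
    cost = 250 + 250*8 + 250*8 + 250 + 250 = 4750

4750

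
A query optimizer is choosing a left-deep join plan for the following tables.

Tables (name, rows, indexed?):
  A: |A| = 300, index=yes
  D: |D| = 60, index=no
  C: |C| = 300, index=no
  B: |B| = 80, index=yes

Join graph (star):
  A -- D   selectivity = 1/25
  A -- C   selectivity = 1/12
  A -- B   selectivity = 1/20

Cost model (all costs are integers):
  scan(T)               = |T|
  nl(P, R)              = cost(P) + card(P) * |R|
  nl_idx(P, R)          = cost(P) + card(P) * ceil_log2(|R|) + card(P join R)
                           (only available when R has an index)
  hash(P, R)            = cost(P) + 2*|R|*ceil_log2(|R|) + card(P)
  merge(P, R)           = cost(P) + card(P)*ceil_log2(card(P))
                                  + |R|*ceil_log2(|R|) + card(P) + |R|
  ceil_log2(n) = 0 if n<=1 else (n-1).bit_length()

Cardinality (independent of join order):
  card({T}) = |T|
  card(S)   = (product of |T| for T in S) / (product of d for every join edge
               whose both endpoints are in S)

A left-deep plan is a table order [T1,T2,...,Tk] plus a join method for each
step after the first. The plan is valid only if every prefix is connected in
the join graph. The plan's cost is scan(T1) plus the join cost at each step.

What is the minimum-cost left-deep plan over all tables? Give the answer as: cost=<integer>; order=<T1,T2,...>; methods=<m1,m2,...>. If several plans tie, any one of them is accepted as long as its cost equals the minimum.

Selinger DP (subsets sized 1..n):
  {A}: scan cost=300, card=300
  {D}: scan cost=60, card=60
  {C}: scan cost=300, card=300
  {B}: scan cost=80, card=80
  {AD}: card=720; try (D,hash)→1320, (A,nl_idx)→1320, (A,merge)→3480, (D,merge)→3720, (A,hash)→5520, (A,nl)→18060 …(+1); best=1320 via (D,hash)
  {AC}: card=7500; try (C,hash)→6000, (A,hash)→6000, (C,merge)→6300, (A,merge)→6300, (A,nl_idx)→10500, (C,nl)→90300 …(+1); best=6000 via (C,hash)
  {AB}: card=1200; try (B,hash)→1720, (A,nl_idx)→2000, (B,nl_idx)→3600, (A,merge)→3720, (B,merge)→3940, (A,hash)→5560 …(+2); best=1720 via (B,hash)
  {ACD}: card=18000; try (C,hash)→7440, (C,merge)→12240, (D,hash)→14220, (D,merge)→111420, (C,nl)→217320, (D,nl)→456000; best=7440 via (C,hash)
  {ABD}: card=2880; try (B,hash)→3160, (D,hash)→3640, (B,nl_idx)→9240, (B,merge)→9880, (D,merge)→16540, (B,nl)→58920 …(+1); best=3160 via (B,hash)
  {ABC}: card=30000; try (C,hash)→8320, (B,hash)→14620, (C,merge)→19120, (B,nl_idx)→88500, (B,merge)→111640, (C,nl)→361720 …(+1); best=8320 via (C,hash)
  {ABCD}: card=72000; try (C,hash)→11440, (B,hash)→26560, (D,hash)→39040, (C,merge)→43600, (B,nl_idx)→205440, (B,merge)→296080 …(+4); best=11440 via (C,hash)

cost=11440; order=A,D,B,C; methods=hash,hash,hash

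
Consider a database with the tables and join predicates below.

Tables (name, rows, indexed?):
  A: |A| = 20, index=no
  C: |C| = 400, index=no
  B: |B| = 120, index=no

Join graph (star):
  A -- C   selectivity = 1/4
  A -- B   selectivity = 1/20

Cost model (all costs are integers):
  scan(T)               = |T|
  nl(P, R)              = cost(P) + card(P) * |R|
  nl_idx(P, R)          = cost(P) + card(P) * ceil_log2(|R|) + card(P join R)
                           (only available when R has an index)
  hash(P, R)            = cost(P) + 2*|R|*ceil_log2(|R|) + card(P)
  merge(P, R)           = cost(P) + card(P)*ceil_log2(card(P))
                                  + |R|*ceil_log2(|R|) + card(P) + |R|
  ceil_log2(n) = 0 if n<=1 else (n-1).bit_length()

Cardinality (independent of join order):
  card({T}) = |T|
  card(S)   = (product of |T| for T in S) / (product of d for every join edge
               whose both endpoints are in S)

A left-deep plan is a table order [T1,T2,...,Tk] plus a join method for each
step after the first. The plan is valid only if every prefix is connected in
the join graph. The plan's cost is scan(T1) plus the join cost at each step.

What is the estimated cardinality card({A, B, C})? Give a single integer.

12000

Tables in S: A(20), B(120), C(400)
Edges inside S: A-C(d=4), A-B(d=20)
numerator = 20 * 120 * 400 = 960000
denominator = 4 * 20 = 80
card(S) = 960000 / 80 = 12000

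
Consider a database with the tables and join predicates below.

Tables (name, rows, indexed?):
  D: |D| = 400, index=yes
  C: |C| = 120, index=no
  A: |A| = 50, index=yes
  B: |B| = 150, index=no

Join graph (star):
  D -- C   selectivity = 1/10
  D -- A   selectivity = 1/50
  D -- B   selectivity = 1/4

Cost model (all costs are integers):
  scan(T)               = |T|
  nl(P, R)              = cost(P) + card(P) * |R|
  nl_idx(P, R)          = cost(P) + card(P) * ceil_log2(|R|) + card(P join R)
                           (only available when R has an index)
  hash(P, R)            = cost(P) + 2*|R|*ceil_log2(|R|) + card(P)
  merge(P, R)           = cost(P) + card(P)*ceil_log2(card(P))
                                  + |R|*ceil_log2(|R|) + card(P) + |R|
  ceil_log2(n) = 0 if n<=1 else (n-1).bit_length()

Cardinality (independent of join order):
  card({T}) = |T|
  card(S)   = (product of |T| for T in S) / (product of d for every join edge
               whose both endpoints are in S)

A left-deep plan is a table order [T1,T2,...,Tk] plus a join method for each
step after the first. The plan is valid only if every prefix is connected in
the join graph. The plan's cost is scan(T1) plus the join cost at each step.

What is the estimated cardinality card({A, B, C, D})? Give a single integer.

Tables in S: A(50), B(150), C(120), D(400)
Edges inside S: D-C(d=10), D-A(d=50), D-B(d=4)
numerator = 50 * 150 * 120 * 400 = 360000000
denominator = 10 * 50 * 4 = 2000
card(S) = 360000000 / 2000 = 180000

180000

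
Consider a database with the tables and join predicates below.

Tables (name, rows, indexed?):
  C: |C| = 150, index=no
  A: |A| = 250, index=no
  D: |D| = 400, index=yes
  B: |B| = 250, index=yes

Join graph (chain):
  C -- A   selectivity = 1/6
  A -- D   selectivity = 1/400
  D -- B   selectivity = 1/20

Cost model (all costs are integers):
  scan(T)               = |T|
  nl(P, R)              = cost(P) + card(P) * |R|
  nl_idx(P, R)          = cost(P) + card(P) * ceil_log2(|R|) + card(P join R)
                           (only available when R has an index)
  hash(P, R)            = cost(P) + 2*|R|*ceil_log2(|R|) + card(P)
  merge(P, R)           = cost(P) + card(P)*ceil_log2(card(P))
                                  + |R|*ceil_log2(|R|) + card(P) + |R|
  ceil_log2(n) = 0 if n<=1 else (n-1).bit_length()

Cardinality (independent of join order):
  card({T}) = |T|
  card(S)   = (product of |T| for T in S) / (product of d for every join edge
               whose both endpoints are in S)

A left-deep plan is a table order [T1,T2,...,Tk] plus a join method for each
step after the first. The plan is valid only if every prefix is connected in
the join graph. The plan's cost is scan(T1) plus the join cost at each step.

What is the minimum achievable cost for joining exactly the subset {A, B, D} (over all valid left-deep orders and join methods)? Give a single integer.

Selinger DP over subsets of {A,B,D}:
  {A}: scan cost=250, card=250
  {D}: scan cost=400, card=400
  {B}: scan cost=250, card=250
  {AD}: card=250; try (D,nl_idx)→2750, (A,hash)→4800, (D,merge)→6500, (A,merge)→6650, (D,hash)→7700, (D,nl)→100250 …(+1); best=2750 via (D,nl_idx)
  {BD}: card=5000; try (B,hash)→4800, (D,merge)→6500, (B,merge)→6650, (D,nl_idx)→7500, (D,hash)→7700, (B,nl_idx)→8600 …(+2); best=4800 via (B,hash)
  {ABD}: card=3125; try (B,hash)→7000, (B,merge)→7250, (B,nl_idx)→7875, (A,hash)→13800, (B,nl)→65250, (A,merge)→77050 …(+1); best=7000 via (B,hash)

7000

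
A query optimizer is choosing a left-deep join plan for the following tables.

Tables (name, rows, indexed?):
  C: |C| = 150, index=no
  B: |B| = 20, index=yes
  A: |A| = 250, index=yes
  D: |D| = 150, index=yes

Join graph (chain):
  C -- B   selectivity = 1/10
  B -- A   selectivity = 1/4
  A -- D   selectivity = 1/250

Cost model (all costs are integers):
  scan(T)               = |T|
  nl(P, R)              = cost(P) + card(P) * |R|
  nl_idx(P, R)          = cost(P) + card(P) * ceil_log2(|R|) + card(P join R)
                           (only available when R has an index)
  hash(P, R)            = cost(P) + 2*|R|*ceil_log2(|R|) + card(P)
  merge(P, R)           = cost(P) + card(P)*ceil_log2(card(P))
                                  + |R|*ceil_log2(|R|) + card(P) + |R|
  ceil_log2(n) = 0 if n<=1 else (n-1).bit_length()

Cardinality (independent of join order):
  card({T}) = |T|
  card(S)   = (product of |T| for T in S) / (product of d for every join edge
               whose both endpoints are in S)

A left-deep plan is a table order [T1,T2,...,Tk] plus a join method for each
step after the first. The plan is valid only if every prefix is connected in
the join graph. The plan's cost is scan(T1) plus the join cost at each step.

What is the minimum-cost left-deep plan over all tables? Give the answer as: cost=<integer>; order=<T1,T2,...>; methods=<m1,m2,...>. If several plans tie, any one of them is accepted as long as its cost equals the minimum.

Selinger DP (subsets sized 1..n):
  {C}: scan cost=150, card=150
  {B}: scan cost=20, card=20
  {A}: scan cost=250, card=250
  {D}: scan cost=150, card=150
  {BC}: card=300; try (B,hash)→500, (B,nl_idx)→1200, (C,merge)→1490, (B,merge)→1620, (C,hash)→2440, (C,nl)→3020 …(+1); best=500 via (B,hash)
  {AB}: card=1250; try (B,hash)→700, (A,nl_idx)→1430, (A,merge)→2390, (B,merge)→2620, (B,nl_idx)→2750, (A,hash)→4040 …(+2); best=700 via (B,hash)
  {AD}: card=150; try (A,nl_idx)→1500, (D,nl_idx)→2400, (D,hash)→2900, (A,merge)→3750, (D,merge)→3850, (A,hash)→4300 …(+2); best=1500 via (A,nl_idx)
  {ABC}: card=18750; try (C,hash)→4350, (A,hash)→4800, (A,merge)→5750, (C,merge)→17050, (A,nl_idx)→21650, (A,nl)→75500 …(+1); best=4350 via (C,hash)
  {ABD}: card=750; try (B,hash)→1850, (B,merge)→2970, (B,nl_idx)→3000, (D,hash)→4350, (B,nl)→4500, (D,nl_idx)→11450 …(+2); best=1850 via (B,hash)
  {ABCD}: card=11250; try (C,hash)→5000, (C,merge)→11450, (D,hash)→25500, (C,nl)→114350, (D,nl_idx)→165600, (D,merge)→305700 …(+1); best=5000 via (C,hash)

cost=5000; order=D,A,B,C; methods=nl_idx,hash,hash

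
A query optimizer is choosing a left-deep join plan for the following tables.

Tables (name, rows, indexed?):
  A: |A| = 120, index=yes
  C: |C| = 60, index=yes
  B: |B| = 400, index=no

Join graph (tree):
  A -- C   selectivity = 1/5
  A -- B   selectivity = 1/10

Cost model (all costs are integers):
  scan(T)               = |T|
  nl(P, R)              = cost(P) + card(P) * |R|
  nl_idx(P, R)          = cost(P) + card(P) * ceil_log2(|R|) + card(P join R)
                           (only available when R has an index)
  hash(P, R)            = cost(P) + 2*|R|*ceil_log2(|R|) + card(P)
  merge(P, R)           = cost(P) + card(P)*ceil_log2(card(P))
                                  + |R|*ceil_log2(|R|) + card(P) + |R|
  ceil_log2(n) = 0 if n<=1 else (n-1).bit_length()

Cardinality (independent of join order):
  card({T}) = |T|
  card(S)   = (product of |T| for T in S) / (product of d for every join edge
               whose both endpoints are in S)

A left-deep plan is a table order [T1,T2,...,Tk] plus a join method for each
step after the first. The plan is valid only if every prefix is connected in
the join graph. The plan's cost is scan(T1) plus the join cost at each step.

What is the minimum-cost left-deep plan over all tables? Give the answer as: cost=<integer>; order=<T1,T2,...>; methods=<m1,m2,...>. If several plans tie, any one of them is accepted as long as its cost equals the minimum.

Selinger DP (subsets sized 1..n):
  {A}: scan cost=120, card=120
  {C}: scan cost=60, card=60
  {B}: scan cost=400, card=400
  {AC}: card=1440; try (C,hash)→960, (A,merge)→1440, (C,merge)→1500, (A,hash)→1800, (A,nl_idx)→1920, (C,nl_idx)→2280 …(+2); best=960 via (C,hash)
  {AB}: card=4800; try (A,hash)→2480, (B,merge)→5080, (A,merge)→5360, (B,hash)→7440, (A,nl_idx)→8000, (B,nl)→48120 …(+1); best=2480 via (A,hash)
  {ABC}: card=57600; try (C,hash)→8000, (B,hash)→9600, (B,merge)→22240, (C,merge)→70100, (C,nl_idx)→88880, (C,nl)→290480 …(+1); best=8000 via (C,hash)

cost=8000; order=B,A,C; methods=hash,hash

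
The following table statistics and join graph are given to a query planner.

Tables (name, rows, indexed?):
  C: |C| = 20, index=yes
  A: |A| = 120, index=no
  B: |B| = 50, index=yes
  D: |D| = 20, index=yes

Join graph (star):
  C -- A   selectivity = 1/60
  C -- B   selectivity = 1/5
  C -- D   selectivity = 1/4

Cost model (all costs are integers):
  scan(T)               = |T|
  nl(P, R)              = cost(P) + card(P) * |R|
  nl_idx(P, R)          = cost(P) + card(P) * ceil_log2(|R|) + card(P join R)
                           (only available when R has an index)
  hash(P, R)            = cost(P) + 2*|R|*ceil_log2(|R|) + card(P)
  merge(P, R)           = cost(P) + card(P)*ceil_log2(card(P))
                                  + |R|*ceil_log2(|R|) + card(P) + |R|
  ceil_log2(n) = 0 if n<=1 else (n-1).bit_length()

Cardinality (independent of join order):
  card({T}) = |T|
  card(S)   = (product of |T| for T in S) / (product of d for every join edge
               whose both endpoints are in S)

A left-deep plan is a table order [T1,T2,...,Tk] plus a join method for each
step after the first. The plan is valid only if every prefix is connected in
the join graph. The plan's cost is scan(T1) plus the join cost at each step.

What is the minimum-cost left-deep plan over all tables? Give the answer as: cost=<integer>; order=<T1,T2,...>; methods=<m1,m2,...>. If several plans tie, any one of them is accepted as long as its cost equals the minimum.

Selinger DP (subsets sized 1..n):
  {C}: scan cost=20, card=20
  {A}: scan cost=120, card=120
  {B}: scan cost=50, card=50
  {D}: scan cost=20, card=20
  {AC}: card=40; try (C,hash)→440, (C,nl_idx)→760, (A,merge)→1100, (C,merge)→1200, (A,hash)→1720, (A,nl)→2420 …(+1); best=440 via (C,hash)
  {BC}: card=200; try (C,hash)→300, (B,nl_idx)→340, (B,merge)→490, (C,nl_idx)→500, (C,merge)→520, (B,hash)→640 …(+2); best=300 via (C,hash)
  {CD}: card=100; try (D,nl_idx)→220, (C,nl_idx)→220, (D,hash)→240, (C,hash)→240, (D,merge)→260, (C,merge)→260 …(+2); best=220 via (D,nl_idx)
  {ABC}: card=400; try (B,merge)→1070, (B,hash)→1080, (B,nl_idx)→1080, (A,hash)→2180, (B,nl)→2440, (A,merge)→3060 …(+1); best=1070 via (B,merge)
  {ACD}: card=200; try (D,hash)→680, (D,merge)→840, (D,nl_idx)→840, (D,nl)→1240, (A,merge)→1980, (A,hash)→2000 …(+1); best=680 via (D,hash)
  {BCD}: card=1000; try (D,hash)→700, (B,hash)→920, (B,merge)→1370, (B,nl_idx)→1820, (D,merge)→2220, (D,nl_idx)→2300 …(+2); best=700 via (D,hash)
  {ABCD}: card=2000; try (B,hash)→1480, (D,hash)→1670, (B,merge)→2830, (A,hash)→3380, (B,nl_idx)→3880, (D,nl_idx)→5070 …(+5); best=1480 via (B,hash)

cost=1480; order=A,C,D,B; methods=hash,hash,hash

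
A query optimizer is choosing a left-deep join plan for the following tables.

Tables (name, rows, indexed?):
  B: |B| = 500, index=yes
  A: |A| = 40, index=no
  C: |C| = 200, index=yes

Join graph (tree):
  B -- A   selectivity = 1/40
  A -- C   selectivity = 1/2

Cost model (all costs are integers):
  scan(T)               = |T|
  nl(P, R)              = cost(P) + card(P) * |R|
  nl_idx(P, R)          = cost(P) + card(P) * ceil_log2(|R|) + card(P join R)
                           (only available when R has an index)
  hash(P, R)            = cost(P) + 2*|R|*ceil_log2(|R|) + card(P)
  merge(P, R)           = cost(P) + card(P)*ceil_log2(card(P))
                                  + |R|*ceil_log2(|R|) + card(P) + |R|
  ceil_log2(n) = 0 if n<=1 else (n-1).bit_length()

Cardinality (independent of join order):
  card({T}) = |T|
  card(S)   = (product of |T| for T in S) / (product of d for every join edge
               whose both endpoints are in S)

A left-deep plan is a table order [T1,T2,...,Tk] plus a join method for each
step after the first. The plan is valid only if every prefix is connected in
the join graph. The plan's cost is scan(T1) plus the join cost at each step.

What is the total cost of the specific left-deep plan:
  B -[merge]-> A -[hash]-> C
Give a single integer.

step 1: scan B: cost=500, card=500
step 2: join A via merge
    card(P join A) = 500*40/(40) = 500
    cost = 500 + 500*9 + 40*6 + 500 + 40 = 5780
step 3: join C via hash
    card(P join C) = 500*200/(2) = 50000
    cost = 5780 + 2*200*8 + 500 = 9480

9480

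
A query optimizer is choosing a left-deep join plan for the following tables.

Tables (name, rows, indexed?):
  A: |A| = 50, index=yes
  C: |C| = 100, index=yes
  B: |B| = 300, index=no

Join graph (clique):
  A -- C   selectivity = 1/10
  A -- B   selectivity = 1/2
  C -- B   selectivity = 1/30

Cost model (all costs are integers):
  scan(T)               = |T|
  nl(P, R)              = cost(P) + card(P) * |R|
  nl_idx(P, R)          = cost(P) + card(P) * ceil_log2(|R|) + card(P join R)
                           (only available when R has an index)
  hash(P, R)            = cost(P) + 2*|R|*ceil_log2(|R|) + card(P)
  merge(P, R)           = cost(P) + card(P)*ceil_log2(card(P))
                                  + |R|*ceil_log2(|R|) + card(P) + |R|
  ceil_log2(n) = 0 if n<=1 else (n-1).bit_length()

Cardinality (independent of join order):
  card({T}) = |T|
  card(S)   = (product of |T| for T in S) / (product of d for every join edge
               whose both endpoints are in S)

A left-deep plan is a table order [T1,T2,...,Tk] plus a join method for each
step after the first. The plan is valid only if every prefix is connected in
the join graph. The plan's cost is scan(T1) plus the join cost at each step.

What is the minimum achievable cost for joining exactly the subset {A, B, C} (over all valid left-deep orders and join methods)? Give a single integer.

3600

Selinger DP over subsets of {A,B,C}:
  {A}: scan cost=50, card=50
  {C}: scan cost=100, card=100
  {B}: scan cost=300, card=300
  {AC}: card=500; try (A,hash)→800, (C,nl_idx)→900, (C,merge)→1200, (A,nl_idx)→1200, (A,merge)→1250, (C,hash)→1500 …(+2); best=800 via (A,hash)
  {AB}: card=7500; try (A,hash)→1200, (B,merge)→3400, (A,merge)→3650, (B,hash)→5500, (A,nl_idx)→9600, (B,nl)→15050 …(+1); best=1200 via (A,hash)
  {BC}: card=1000; try (C,hash)→2000, (C,nl_idx)→3400, (B,merge)→3900, (C,merge)→4100, (B,hash)→5600, (B,nl)→30100 …(+1); best=2000 via (C,hash)
  {ABC}: card=2500; try (A,hash)→3600, (B,hash)→6700, (B,merge)→8800, (C,hash)→10100, (A,nl_idx)→10500, (A,merge)→13350 …(+5); best=3600 via (A,hash)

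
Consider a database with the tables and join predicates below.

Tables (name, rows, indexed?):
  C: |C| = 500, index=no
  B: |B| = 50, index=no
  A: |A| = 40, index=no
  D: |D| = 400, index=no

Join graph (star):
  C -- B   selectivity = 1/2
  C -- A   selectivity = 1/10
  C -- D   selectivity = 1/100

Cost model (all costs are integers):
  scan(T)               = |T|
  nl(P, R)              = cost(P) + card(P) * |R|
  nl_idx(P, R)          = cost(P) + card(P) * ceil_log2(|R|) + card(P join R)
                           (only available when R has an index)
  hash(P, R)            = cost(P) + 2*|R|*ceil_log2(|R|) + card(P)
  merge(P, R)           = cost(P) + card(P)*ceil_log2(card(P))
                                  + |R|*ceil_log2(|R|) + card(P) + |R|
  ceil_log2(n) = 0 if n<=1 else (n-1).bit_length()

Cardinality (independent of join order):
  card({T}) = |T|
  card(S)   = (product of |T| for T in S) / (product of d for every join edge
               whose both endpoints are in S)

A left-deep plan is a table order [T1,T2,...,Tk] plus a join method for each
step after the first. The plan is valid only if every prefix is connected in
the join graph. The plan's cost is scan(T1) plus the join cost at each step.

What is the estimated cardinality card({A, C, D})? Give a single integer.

8000

Tables in S: A(40), C(500), D(400)
Edges inside S: C-A(d=10), C-D(d=100)
numerator = 40 * 500 * 400 = 8000000
denominator = 10 * 100 = 1000
card(S) = 8000000 / 1000 = 8000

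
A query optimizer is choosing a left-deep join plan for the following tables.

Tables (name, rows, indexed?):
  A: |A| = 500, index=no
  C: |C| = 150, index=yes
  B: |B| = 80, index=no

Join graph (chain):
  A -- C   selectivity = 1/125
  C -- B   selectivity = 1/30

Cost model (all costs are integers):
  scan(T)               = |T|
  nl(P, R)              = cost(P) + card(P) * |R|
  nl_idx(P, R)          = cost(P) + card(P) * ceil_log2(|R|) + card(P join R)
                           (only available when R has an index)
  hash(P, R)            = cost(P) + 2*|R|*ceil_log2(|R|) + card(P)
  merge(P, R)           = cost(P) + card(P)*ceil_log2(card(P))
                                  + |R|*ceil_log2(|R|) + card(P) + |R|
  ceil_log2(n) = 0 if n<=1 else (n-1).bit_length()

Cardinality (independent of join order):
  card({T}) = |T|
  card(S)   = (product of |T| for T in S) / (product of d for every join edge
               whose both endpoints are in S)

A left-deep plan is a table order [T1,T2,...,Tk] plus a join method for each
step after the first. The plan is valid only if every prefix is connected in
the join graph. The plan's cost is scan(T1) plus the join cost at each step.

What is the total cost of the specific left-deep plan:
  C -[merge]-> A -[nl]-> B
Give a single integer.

step 1: scan C: cost=150, card=150
step 2: join A via merge
    card(P join A) = 150*500/(125) = 600
    cost = 150 + 150*8 + 500*9 + 150 + 500 = 6500
step 3: join B via nl
    card(P join B) = 600*80/(30) = 1600
    cost = 6500 + 600*80 = 54500

54500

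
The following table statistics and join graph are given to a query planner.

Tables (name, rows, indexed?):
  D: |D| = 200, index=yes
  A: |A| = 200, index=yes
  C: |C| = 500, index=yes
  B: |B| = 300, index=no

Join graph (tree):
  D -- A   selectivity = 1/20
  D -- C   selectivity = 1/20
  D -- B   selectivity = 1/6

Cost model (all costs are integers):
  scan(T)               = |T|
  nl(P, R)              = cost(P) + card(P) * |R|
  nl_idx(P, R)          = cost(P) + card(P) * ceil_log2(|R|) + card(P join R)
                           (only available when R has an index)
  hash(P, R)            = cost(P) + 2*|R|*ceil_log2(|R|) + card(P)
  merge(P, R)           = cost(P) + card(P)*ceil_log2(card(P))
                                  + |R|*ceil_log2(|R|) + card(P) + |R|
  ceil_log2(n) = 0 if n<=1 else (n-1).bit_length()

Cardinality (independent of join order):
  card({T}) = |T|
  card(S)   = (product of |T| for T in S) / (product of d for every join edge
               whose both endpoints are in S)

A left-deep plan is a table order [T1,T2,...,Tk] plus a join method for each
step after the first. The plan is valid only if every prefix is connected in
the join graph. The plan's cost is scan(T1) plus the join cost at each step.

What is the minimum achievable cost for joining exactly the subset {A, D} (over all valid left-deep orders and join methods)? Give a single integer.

Selinger DP over subsets of {A,D}:
  {D}: scan cost=200, card=200
  {A}: scan cost=200, card=200
  {AD}: card=2000; try (D,hash)→3600, (A,hash)→3600, (D,merge)→3800, (D,nl_idx)→3800, (A,merge)→3800, (A,nl_idx)→3800 …(+2); best=3600 via (D,hash)

3600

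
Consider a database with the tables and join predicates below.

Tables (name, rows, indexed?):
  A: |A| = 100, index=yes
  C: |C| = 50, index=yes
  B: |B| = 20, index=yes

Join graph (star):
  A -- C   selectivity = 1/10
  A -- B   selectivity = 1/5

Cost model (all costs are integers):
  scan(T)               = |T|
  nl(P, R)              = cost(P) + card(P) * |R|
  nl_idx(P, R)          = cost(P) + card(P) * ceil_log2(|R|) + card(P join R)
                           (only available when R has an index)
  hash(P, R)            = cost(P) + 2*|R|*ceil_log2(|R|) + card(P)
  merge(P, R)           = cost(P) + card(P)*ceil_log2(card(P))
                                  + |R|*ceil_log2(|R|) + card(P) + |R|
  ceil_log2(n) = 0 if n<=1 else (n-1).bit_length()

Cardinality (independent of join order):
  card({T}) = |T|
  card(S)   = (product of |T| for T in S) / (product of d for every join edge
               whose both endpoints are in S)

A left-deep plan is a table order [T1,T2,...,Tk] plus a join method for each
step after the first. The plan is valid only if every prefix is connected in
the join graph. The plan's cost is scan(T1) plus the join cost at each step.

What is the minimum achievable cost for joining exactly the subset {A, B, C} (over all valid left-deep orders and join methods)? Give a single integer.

1400

Selinger DP over subsets of {A,B,C}:
  {A}: scan cost=100, card=100
  {C}: scan cost=50, card=50
  {B}: scan cost=20, card=20
  {AC}: card=500; try (C,hash)→800, (A,nl_idx)→900, (C,nl_idx)→1200, (A,merge)→1200, (C,merge)→1250, (A,hash)→1500 …(+2); best=800 via (C,hash)
  {AB}: card=400; try (B,hash)→400, (A,nl_idx)→560, (A,merge)→940, (B,nl_idx)→1000, (B,merge)→1020, (A,hash)→1440 …(+2); best=400 via (B,hash)
  {ABC}: card=2000; try (C,hash)→1400, (B,hash)→1500, (C,merge)→4750, (C,nl_idx)→4800, (B,nl_idx)→5300, (B,merge)→5920 …(+2); best=1400 via (C,hash)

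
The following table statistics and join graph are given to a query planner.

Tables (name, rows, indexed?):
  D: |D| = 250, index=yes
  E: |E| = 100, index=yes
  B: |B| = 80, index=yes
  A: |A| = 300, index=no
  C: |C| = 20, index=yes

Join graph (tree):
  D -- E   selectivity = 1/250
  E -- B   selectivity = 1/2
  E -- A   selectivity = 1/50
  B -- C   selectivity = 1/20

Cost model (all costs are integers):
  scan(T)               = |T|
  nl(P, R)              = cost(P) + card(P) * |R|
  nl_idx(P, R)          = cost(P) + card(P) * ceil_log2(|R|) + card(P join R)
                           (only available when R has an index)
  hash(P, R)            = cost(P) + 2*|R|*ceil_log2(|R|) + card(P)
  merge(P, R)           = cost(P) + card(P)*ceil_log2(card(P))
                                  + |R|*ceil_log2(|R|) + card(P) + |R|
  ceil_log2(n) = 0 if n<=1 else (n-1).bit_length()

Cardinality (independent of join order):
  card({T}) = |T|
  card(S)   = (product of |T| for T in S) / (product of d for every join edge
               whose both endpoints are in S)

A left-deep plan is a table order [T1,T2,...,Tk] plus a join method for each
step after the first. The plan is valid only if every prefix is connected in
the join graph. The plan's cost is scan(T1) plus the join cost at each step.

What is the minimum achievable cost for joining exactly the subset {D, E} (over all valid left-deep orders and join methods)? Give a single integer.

1000

Selinger DP over subsets of {D,E}:
  {D}: scan cost=250, card=250
  {E}: scan cost=100, card=100
  {DE}: card=100; try (D,nl_idx)→1000, (E,hash)→1900, (E,nl_idx)→2100, (D,merge)→3150, (E,merge)→3300, (D,hash)→4200 …(+2); best=1000 via (D,nl_idx)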